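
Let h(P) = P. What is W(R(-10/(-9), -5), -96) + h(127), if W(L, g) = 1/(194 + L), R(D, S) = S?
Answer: 24004/189 ≈ 127.01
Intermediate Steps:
W(R(-10/(-9), -5), -96) + h(127) = 1/(194 - 5) + 127 = 1/189 + 127 = 24004/189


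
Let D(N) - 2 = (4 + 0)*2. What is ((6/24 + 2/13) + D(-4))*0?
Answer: 0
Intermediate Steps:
D(N) = 10 (D(N) = 2 + (4 + 0)*2 = 2 + 4*2 = 2 + 8 = 10)
((6/24 + 2/13) + D(-4))*0 = ((6/24 + 2/13) + 10)*0 = ((6*(1/24) + 2*(1/13)) + 10)*0 = ((¼ + 2/13) + 10)*0 = (21/52 + 10)*0 = (541/52)*0 = 0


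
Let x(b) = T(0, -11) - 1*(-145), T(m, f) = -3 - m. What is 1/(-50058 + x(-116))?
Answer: -1/49916 ≈ -2.0034e-5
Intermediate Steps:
x(b) = 142 (x(b) = (-3 - 1*0) - 1*(-145) = (-3 + 0) + 145 = -3 + 145 = 142)
1/(-50058 + x(-116)) = 1/(-50058 + 142) = 1/(-49916) = -1/49916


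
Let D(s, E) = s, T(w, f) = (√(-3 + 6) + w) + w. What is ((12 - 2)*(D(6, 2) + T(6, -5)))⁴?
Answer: 1108170000 + 235440000*√3 ≈ 1.5160e+9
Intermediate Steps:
T(w, f) = √3 + 2*w (T(w, f) = (√3 + w) + w = (w + √3) + w = √3 + 2*w)
((12 - 2)*(D(6, 2) + T(6, -5)))⁴ = ((12 - 2)*(6 + (√3 + 2*6)))⁴ = (10*(6 + (√3 + 12)))⁴ = (10*(6 + (12 + √3)))⁴ = (10*(18 + √3))⁴ = (180 + 10*√3)⁴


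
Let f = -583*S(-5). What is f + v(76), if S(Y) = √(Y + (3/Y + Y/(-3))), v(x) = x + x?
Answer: 152 - 583*I*√885/15 ≈ 152.0 - 1156.2*I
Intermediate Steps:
v(x) = 2*x
S(Y) = √(3/Y + 2*Y/3) (S(Y) = √(Y + (3/Y + Y*(-⅓))) = √(Y + (3/Y - Y/3)) = √(3/Y + 2*Y/3))
f = -583*I*√885/15 (f = -583*√(6*(-5) + 27/(-5))/3 = -583*√(-30 + 27*(-⅕))/3 = -583*√(-30 - 27/5)/3 = -583*√(-177/5)/3 = -583*I*√885/5/3 = -583*I*√885/15 ≈ -1156.2*I)
f + v(76) = -583*I*√885/15 + 2*76 = -583*I*√885/15 + 152 = 152 - 583*I*√885/15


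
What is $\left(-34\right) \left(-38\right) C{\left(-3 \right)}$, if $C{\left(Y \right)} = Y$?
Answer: $-3876$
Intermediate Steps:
$\left(-34\right) \left(-38\right) C{\left(-3 \right)} = \left(-34\right) \left(-38\right) \left(-3\right) = 1292 \left(-3\right) = -3876$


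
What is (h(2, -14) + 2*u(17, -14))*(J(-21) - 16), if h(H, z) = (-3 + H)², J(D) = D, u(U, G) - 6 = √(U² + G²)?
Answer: -481 - 74*√485 ≈ -2110.7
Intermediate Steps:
u(U, G) = 6 + √(G² + U²) (u(U, G) = 6 + √(U² + G²) = 6 + √(G² + U²))
(h(2, -14) + 2*u(17, -14))*(J(-21) - 16) = ((-3 + 2)² + 2*(6 + √((-14)² + 17²)))*(-21 - 16) = ((-1)² + 2*(6 + √(196 + 289)))*(-37) = (1 + 2*(6 + √485))*(-37) = (1 + (12 + 2*√485))*(-37) = (13 + 2*√485)*(-37) = -481 - 74*√485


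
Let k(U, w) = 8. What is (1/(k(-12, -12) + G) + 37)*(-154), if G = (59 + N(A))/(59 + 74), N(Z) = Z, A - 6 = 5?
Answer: -463001/81 ≈ -5716.1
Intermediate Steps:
A = 11 (A = 6 + 5 = 11)
G = 10/19 (G = (59 + 11)/(59 + 74) = 70/133 = 70*(1/133) = 10/19 ≈ 0.52632)
(1/(k(-12, -12) + G) + 37)*(-154) = (1/(8 + 10/19) + 37)*(-154) = (1/(162/19) + 37)*(-154) = (19/162 + 37)*(-154) = (6013/162)*(-154) = -463001/81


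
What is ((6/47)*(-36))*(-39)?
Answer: 8424/47 ≈ 179.23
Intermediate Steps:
((6/47)*(-36))*(-39) = -216/47*(-39) = 8424/47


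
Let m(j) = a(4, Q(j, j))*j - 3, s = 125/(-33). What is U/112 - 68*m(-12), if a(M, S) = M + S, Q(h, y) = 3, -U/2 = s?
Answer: 10932893/1848 ≈ 5916.1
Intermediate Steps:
s = -125/33 (s = 125*(-1/33) = -125/33 ≈ -3.7879)
U = 250/33 (U = -2*(-125/33) = 250/33 ≈ 7.5758)
m(j) = -3 + 7*j (m(j) = (4 + 3)*j - 3 = 7*j - 3 = -3 + 7*j)
U/112 - 68*m(-12) = (250/33)/112 - 68*(-3 + 7*(-12)) = (250/33)*(1/112) - 68*(-3 - 84) = 125/1848 - 68*(-87) = 125/1848 + 5916 = 10932893/1848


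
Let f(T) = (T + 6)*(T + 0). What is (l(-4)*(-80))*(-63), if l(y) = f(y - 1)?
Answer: -25200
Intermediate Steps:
f(T) = T*(6 + T) (f(T) = (6 + T)*T = T*(6 + T))
l(y) = (-1 + y)*(5 + y) (l(y) = (y - 1)*(6 + (y - 1)) = (-1 + y)*(6 + (-1 + y)) = (-1 + y)*(5 + y))
(l(-4)*(-80))*(-63) = (((-1 - 4)*(5 - 4))*(-80))*(-63) = (-5*1*(-80))*(-63) = -5*(-80)*(-63) = 400*(-63) = -25200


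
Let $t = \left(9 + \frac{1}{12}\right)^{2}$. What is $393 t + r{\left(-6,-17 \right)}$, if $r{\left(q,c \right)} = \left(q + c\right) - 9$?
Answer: $\frac{1554875}{48} \approx 32393.0$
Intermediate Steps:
$r{\left(q,c \right)} = -9 + c + q$ ($r{\left(q,c \right)} = \left(c + q\right) - 9 = -9 + c + q$)
$t = \frac{11881}{144}$ ($t = \left(9 + \frac{1}{12}\right)^{2} = \left(\frac{109}{12}\right)^{2} = \frac{11881}{144} \approx 82.507$)
$393 t + r{\left(-6,-17 \right)} = 393 \cdot \frac{11881}{144} - 32 = \frac{1556411}{48} - 32 = \frac{1554875}{48}$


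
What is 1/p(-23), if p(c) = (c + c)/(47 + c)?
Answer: -12/23 ≈ -0.52174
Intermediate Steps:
p(c) = 2*c/(47 + c) (p(c) = (2*c)/(47 + c) = 2*c/(47 + c))
1/p(-23) = 1/(2*(-23)/(47 - 23)) = 1/(2*(-23)/24) = 1/(2*(-23)*(1/24)) = 1/(-23/12) = -12/23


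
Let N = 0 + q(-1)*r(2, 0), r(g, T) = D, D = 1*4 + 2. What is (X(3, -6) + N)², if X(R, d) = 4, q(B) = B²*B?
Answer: 4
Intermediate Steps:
q(B) = B³
D = 6 (D = 4 + 2 = 6)
r(g, T) = 6
N = -6 (N = 0 + (-1)³*6 = 0 - 1*6 = 0 - 6 = -6)
(X(3, -6) + N)² = (4 - 6)² = (-2)² = 4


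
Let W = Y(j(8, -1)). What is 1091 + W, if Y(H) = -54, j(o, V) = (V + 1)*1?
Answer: 1037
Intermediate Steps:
j(o, V) = 1 + V (j(o, V) = (1 + V)*1 = 1 + V)
W = -54
1091 + W = 1091 - 54 = 1037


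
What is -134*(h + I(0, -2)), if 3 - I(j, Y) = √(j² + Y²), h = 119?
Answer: -16080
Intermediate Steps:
I(j, Y) = 3 - √(Y² + j²) (I(j, Y) = 3 - √(j² + Y²) = 3 - √(Y² + j²))
-134*(h + I(0, -2)) = -134*(119 + (3 - √((-2)² + 0²))) = -134*(119 + (3 - √(4 + 0))) = -134*(119 + (3 - √4)) = -134*(119 + (3 - 1*2)) = -134*(119 + (3 - 2)) = -134*(119 + 1) = -134*120 = -16080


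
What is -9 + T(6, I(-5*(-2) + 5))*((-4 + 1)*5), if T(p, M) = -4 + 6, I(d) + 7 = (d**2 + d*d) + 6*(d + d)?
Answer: -39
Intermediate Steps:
I(d) = -7 + 2*d**2 + 12*d (I(d) = -7 + ((d**2 + d*d) + 6*(d + d)) = -7 + ((d**2 + d**2) + 6*(2*d)) = -7 + (2*d**2 + 12*d) = -7 + 2*d**2 + 12*d)
T(p, M) = 2
-9 + T(6, I(-5*(-2) + 5))*((-4 + 1)*5) = -9 + 2*((-4 + 1)*5) = -9 + 2*(-3*5) = -9 + 2*(-15) = -9 - 30 = -39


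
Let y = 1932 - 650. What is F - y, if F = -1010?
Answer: -2292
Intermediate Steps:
y = 1282
F - y = -1010 - 1*1282 = -1010 - 1282 = -2292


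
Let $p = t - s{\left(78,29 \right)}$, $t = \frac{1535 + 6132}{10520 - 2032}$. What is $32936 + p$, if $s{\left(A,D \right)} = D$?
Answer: $\frac{279322283}{8488} \approx 32908.0$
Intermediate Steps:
$t = \frac{7667}{8488} \approx 0.90328$
$p = - \frac{238485}{8488}$ ($p = \frac{7667}{8488} - 29 = - \frac{238485}{8488} \approx -28.097$)
$32936 + p = 32936 - \frac{238485}{8488} = \frac{279322283}{8488}$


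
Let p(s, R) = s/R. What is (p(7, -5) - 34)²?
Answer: 31329/25 ≈ 1253.2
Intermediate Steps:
(p(7, -5) - 34)² = (7/(-5) - 34)² = (7*(-⅕) - 34)² = (-7/5 - 34)² = (-177/5)² = 31329/25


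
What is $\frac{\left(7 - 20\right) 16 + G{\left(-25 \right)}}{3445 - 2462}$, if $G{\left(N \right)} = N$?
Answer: $- \frac{233}{983} \approx -0.23703$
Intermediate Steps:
$\frac{\left(7 - 20\right) 16 + G{\left(-25 \right)}}{3445 - 2462} = \frac{\left(7 - 20\right) 16 - 25}{3445 - 2462} = \frac{\left(-13\right) 16 - 25}{983} = \left(-208 - 25\right) \frac{1}{983} = \left(-233\right) \frac{1}{983} = - \frac{233}{983}$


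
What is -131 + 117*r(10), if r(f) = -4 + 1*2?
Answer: -365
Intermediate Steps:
r(f) = -2 (r(f) = -4 + 2 = -2)
-131 + 117*r(10) = -131 + 117*(-2) = -131 - 234 = -365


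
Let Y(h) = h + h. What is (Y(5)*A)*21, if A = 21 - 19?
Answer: 420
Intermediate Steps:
A = 2
Y(h) = 2*h
(Y(5)*A)*21 = ((2*5)*2)*21 = (10*2)*21 = 20*21 = 420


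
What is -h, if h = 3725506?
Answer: -3725506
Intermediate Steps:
-h = -1*3725506 = -3725506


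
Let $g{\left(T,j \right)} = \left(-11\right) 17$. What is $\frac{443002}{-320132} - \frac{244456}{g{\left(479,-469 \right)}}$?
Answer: $\frac{39087673409}{29932342} \approx 1305.9$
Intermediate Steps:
$g{\left(T,j \right)} = -187$
$\frac{443002}{-320132} - \frac{244456}{g{\left(479,-469 \right)}} = \frac{443002}{-320132} - \frac{244456}{-187} = 443002 \left(- \frac{1}{320132}\right) - - \frac{244456}{187} = - \frac{221501}{160066} + \frac{244456}{187} = \frac{39087673409}{29932342}$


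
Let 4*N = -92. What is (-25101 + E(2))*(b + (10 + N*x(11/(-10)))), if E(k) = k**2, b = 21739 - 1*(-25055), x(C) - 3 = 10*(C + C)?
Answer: -1185607377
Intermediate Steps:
N = -23 (N = (1/4)*(-92) = -23)
x(C) = 3 + 20*C (x(C) = 3 + 10*(C + C) = 3 + 10*(2*C) = 3 + 20*C)
b = 46794 (b = 21739 + 25055 = 46794)
(-25101 + E(2))*(b + (10 + N*x(11/(-10)))) = (-25101 + 2**2)*(46794 + (10 - 23*(3 + 20*(11/(-10))))) = (-25101 + 4)*(46794 + (10 - 23*(3 + 20*(11*(-1/10))))) = -25097*(46794 + (10 - 23*(3 + 20*(-11/10)))) = -25097*(46794 + (10 - 23*(3 - 22))) = -25097*(46794 + (10 - 23*(-19))) = -25097*(46794 + (10 + 437)) = -25097*(46794 + 447) = -25097*47241 = -1185607377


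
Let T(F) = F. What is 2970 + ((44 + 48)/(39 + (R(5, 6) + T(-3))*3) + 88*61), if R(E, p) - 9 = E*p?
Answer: 1225778/147 ≈ 8338.6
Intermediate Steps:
R(E, p) = 9 + E*p
2970 + ((44 + 48)/(39 + (R(5, 6) + T(-3))*3) + 88*61) = 2970 + ((44 + 48)/(39 + ((9 + 5*6) - 3)*3) + 88*61) = 2970 + (92/(39 + ((9 + 30) - 3)*3) + 5368) = 2970 + (92/(39 + (39 - 3)*3) + 5368) = 2970 + (92/(39 + 36*3) + 5368) = 2970 + (92/(39 + 108) + 5368) = 2970 + (92/147 + 5368) = 2970 + 789188/147 = 1225778/147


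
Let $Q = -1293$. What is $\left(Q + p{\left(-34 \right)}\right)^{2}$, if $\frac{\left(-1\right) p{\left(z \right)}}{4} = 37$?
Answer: $2076481$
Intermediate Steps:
$p{\left(z \right)} = -148$ ($p{\left(z \right)} = \left(-4\right) 37 = -148$)
$\left(Q + p{\left(-34 \right)}\right)^{2} = \left(-1293 - 148\right)^{2} = \left(-1441\right)^{2} = 2076481$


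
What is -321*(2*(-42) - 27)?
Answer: 35631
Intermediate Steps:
-321*(2*(-42) - 27) = -321*(-84 - 27) = -321*(-111) = 35631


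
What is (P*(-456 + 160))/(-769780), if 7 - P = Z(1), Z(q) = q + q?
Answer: 74/38489 ≈ 0.0019226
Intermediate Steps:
Z(q) = 2*q
P = 5 (P = 7 - 2 = 5)
(P*(-456 + 160))/(-769780) = (5*(-456 + 160))/(-769780) = (5*(-296))*(-1/769780) = -1480*(-1/769780) = 74/38489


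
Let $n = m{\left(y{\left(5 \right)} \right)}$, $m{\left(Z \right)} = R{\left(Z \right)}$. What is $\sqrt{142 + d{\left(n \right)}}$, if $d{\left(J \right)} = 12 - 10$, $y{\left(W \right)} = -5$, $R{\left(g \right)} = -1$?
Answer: $12$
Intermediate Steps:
$m{\left(Z \right)} = -1$
$n = -1$
$d{\left(J \right)} = 2$ ($d{\left(J \right)} = 12 - 10 = 2$)
$\sqrt{142 + d{\left(n \right)}} = \sqrt{142 + 2} = \sqrt{144} = 12$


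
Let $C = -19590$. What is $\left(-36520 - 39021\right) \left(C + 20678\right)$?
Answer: $-82188608$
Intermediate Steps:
$\left(-36520 - 39021\right) \left(C + 20678\right) = \left(-36520 - 39021\right) \left(-19590 + 20678\right) = \left(-75541\right) 1088 = -82188608$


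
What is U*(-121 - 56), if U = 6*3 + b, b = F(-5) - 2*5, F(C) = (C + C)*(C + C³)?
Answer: -231516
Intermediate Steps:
F(C) = 2*C*(C + C³) (F(C) = (2*C)*(C + C³) = 2*C*(C + C³))
b = 1290 (b = 2*(-5)²*(1 + (-5)²) - 2*5 = 2*25*(1 + 25) - 10 = 2*25*26 - 10 = 1300 - 10 = 1290)
U = 1308 (U = 6*3 + 1290 = 18 + 1290 = 1308)
U*(-121 - 56) = 1308*(-121 - 56) = 1308*(-177) = -231516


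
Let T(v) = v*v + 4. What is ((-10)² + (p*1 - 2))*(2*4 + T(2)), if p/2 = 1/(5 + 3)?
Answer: 1572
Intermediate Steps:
T(v) = 4 + v² (T(v) = v² + 4 = 4 + v²)
p = ¼ (p = 2/(5 + 3) = 2/8 = 2*(⅛) = ¼ ≈ 0.25000)
((-10)² + (p*1 - 2))*(2*4 + T(2)) = ((-10)² + ((¼)*1 - 2))*(2*4 + (4 + 2²)) = (100 + (¼ - 2))*(8 + (4 + 4)) = (100 - 7/4)*(8 + 8) = (393/4)*16 = 1572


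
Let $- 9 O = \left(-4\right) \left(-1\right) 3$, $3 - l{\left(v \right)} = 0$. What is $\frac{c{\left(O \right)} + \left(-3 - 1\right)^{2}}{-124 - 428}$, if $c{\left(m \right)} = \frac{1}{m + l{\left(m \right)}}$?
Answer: $- \frac{83}{2760} \approx -0.030072$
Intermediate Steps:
$l{\left(v \right)} = 3$ ($l{\left(v \right)} = 3 - 0 = 3 + 0 = 3$)
$O = - \frac{4}{3}$ ($O = - \frac{\left(-4\right) \left(-1\right) 3}{9} = - \frac{4 \cdot 3}{9} = \left(- \frac{1}{9}\right) 12 = - \frac{4}{3} \approx -1.3333$)
$c{\left(m \right)} = \frac{1}{3 + m}$ ($c{\left(m \right)} = \frac{1}{m + 3} = \frac{1}{3 + m}$)
$\frac{c{\left(O \right)} + \left(-3 - 1\right)^{2}}{-124 - 428} = \frac{\frac{1}{3 - \frac{4}{3}} + \left(-3 - 1\right)^{2}}{-124 - 428} = \frac{\frac{1}{\frac{5}{3}} + \left(-4\right)^{2}}{-552} = \left(\frac{3}{5} + 16\right) \left(- \frac{1}{552}\right) = \frac{83}{5} \left(- \frac{1}{552}\right) = - \frac{83}{2760}$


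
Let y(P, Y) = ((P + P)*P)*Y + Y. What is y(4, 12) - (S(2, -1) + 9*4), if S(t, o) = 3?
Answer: 357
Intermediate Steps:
y(P, Y) = Y + 2*Y*P² (y(P, Y) = ((2*P)*P)*Y + Y = (2*P²)*Y + Y = 2*Y*P² + Y = Y + 2*Y*P²)
y(4, 12) - (S(2, -1) + 9*4) = 12*(1 + 2*4²) - (3 + 9*4) = 12*(1 + 2*16) - (3 + 36) = 12*(1 + 32) - 1*39 = 12*33 - 39 = 396 - 39 = 357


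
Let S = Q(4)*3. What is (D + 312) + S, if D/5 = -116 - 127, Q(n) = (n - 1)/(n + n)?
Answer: -7215/8 ≈ -901.88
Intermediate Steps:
Q(n) = (-1 + n)/(2*n) (Q(n) = (-1 + n)/((2*n)) = (-1 + n)*(1/(2*n)) = (-1 + n)/(2*n))
S = 9/8 (S = ((½)*(-1 + 4)/4)*3 = ((½)*(¼)*3)*3 = (3/8)*3 = 9/8 ≈ 1.1250)
D = -1215 (D = 5*(-116 - 127) = 5*(-243) = -1215)
(D + 312) + S = (-1215 + 312) + 9/8 = -903 + 9/8 = -7215/8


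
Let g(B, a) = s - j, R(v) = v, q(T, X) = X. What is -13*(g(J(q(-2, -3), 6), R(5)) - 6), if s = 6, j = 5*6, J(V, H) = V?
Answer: 390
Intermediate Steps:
j = 30
g(B, a) = -24 (g(B, a) = 6 - 1*30 = 6 - 30 = -24)
-13*(g(J(q(-2, -3), 6), R(5)) - 6) = -13*(-24 - 6) = -13*(-30) = 390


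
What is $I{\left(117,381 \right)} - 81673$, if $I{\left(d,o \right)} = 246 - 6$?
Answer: $-81433$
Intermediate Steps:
$I{\left(d,o \right)} = 240$
$I{\left(117,381 \right)} - 81673 = 240 - 81673 = -81433$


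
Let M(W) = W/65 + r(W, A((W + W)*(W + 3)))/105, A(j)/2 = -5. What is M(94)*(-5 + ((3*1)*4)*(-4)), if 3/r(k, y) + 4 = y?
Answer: -487547/6370 ≈ -76.538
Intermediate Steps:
A(j) = -10 (A(j) = 2*(-5) = -10)
r(k, y) = 3/(-4 + y)
M(W) = -1/490 + W/65 (M(W) = W/65 + (3/(-4 - 10))/105 = W*(1/65) + (3/(-14))*(1/105) = W/65 + (3*(-1/14))*(1/105) = W/65 - 3/14*1/105 = W/65 - 1/490 = -1/490 + W/65)
M(94)*(-5 + ((3*1)*4)*(-4)) = (-1/490 + (1/65)*94)*(-5 + ((3*1)*4)*(-4)) = (-1/490 + 94/65)*(-5 + (3*4)*(-4)) = 9199*(-5 + 12*(-4))/6370 = 9199*(-5 - 48)/6370 = (9199/6370)*(-53) = -487547/6370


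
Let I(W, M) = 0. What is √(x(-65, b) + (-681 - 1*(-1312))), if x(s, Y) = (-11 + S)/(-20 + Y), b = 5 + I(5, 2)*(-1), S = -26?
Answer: √142530/15 ≈ 25.169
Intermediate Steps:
b = 5 (b = 5 + 0*(-1) = 5 + 0 = 5)
x(s, Y) = -37/(-20 + Y) (x(s, Y) = (-11 - 26)/(-20 + Y) = -37/(-20 + Y))
√(x(-65, b) + (-681 - 1*(-1312))) = √(-37/(-20 + 5) + (-681 - 1*(-1312))) = √(-37/(-15) + (-681 + 1312)) = √(-37*(-1/15) + 631) = √(37/15 + 631) = √(9502/15) = √142530/15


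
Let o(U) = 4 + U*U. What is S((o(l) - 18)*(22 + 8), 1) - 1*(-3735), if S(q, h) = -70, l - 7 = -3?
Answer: 3665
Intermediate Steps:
l = 4 (l = 7 - 3 = 4)
o(U) = 4 + U**2
S((o(l) - 18)*(22 + 8), 1) - 1*(-3735) = -70 - 1*(-3735) = -70 + 3735 = 3665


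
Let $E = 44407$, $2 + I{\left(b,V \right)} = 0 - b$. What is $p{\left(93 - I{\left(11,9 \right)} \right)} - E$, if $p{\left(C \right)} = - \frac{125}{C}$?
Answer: $- \frac{4707267}{106} \approx -44408.0$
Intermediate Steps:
$I{\left(b,V \right)} = -2 - b$ ($I{\left(b,V \right)} = -2 + \left(0 - b\right) = -2 - b$)
$p{\left(93 - I{\left(11,9 \right)} \right)} - E = - \frac{125}{93 - \left(-2 - 11\right)} - 44407 = - \frac{125}{93 - -13} - 44407 = - \frac{125}{93 + 13} - 44407 = - \frac{125}{106} - 44407 = - \frac{4707267}{106}$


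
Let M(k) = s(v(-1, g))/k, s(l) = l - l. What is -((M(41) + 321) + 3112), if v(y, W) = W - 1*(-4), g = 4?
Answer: -3433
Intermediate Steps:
v(y, W) = 4 + W (v(y, W) = W + 4 = 4 + W)
s(l) = 0
M(k) = 0 (M(k) = 0/k = 0)
-((M(41) + 321) + 3112) = -((0 + 321) + 3112) = -(321 + 3112) = -1*3433 = -3433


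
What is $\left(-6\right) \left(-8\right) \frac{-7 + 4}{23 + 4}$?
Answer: $- \frac{16}{3} \approx -5.3333$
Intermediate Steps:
$\left(-6\right) \left(-8\right) \frac{-7 + 4}{23 + 4} = 48 \left(- \frac{3}{27}\right) = 48 \left(\left(-3\right) \frac{1}{27}\right) = 48 \left(- \frac{1}{9}\right) = - \frac{16}{3}$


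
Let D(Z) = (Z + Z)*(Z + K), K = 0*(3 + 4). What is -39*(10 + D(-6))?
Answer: -3198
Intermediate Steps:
K = 0 (K = 0*7 = 0)
D(Z) = 2*Z**2 (D(Z) = (Z + Z)*(Z + 0) = (2*Z)*Z = 2*Z**2)
-39*(10 + D(-6)) = -39*(10 + 2*(-6)**2) = -39*(10 + 2*36) = -39*(10 + 72) = -39*82 = -3198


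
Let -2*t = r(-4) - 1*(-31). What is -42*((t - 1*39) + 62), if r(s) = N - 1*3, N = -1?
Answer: -399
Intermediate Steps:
r(s) = -4 (r(s) = -1 - 1*3 = -1 - 3 = -4)
t = -27/2 (t = -(-4 - 1*(-31))/2 = -(-4 + 31)/2 = -½*27 = -27/2 ≈ -13.500)
-42*((t - 1*39) + 62) = -42*((-27/2 - 1*39) + 62) = -42*((-27/2 - 39) + 62) = -42*(-105/2 + 62) = -42*19/2 = -399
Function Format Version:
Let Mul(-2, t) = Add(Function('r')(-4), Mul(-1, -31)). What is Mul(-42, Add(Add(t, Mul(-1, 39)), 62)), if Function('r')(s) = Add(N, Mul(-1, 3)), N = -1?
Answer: -399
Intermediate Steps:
Function('r')(s) = -4 (Function('r')(s) = Add(-1, Mul(-1, 3)) = Add(-1, -3) = -4)
t = Rational(-27, 2) (t = Mul(Rational(-1, 2), Add(-4, Mul(-1, -31))) = Mul(Rational(-1, 2), Add(-4, 31)) = Mul(Rational(-1, 2), 27) = Rational(-27, 2) ≈ -13.500)
Mul(-42, Add(Add(t, Mul(-1, 39)), 62)) = Mul(-42, Add(Add(Rational(-27, 2), Mul(-1, 39)), 62)) = Mul(-42, Add(Add(Rational(-27, 2), -39), 62)) = Mul(-42, Add(Rational(-105, 2), 62)) = Mul(-42, Rational(19, 2)) = -399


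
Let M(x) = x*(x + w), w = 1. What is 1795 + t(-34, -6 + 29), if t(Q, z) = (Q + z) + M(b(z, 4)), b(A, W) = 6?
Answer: 1826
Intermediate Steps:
M(x) = x*(1 + x) (M(x) = x*(x + 1) = x*(1 + x))
t(Q, z) = 42 + Q + z (t(Q, z) = (Q + z) + 6*(1 + 6) = (Q + z) + 6*7 = (Q + z) + 42 = 42 + Q + z)
1795 + t(-34, -6 + 29) = 1795 + (42 - 34 + (-6 + 29)) = 1795 + (42 - 34 + 23) = 1795 + 31 = 1826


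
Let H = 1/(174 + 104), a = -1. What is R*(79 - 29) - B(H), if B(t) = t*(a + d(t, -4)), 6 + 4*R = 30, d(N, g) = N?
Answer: 23185477/77284 ≈ 300.00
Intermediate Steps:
R = 6 (R = -3/2 + (1/4)*30 = -3/2 + 15/2 = 6)
H = 1/278 ≈ 0.0035971
B(t) = t*(-1 + t)
R*(79 - 29) - B(H) = 6*(79 - 29) - (-1 + 1/278)/278 = 6*50 - (-277)/(278*278) = 300 - 1*(-277/77284) = 300 + 277/77284 = 23185477/77284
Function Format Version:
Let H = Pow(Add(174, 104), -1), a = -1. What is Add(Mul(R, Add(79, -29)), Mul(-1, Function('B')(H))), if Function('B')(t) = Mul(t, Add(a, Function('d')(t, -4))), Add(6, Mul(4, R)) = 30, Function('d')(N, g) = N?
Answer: Rational(23185477, 77284) ≈ 300.00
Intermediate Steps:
R = 6 (R = Add(Rational(-3, 2), Mul(Rational(1, 4), 30)) = Add(Rational(-3, 2), Rational(15, 2)) = 6)
H = Rational(1, 278) (H = Pow(278, -1) = Rational(1, 278) ≈ 0.0035971)
Function('B')(t) = Mul(t, Add(-1, t))
Add(Mul(R, Add(79, -29)), Mul(-1, Function('B')(H))) = Add(Mul(6, Add(79, -29)), Mul(-1, Mul(Rational(1, 278), Add(-1, Rational(1, 278))))) = Add(Mul(6, 50), Mul(-1, Mul(Rational(1, 278), Rational(-277, 278)))) = Add(300, Mul(-1, Rational(-277, 77284))) = Add(300, Rational(277, 77284)) = Rational(23185477, 77284)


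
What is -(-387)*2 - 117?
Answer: 657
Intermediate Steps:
-(-387)*2 - 117 = -129*(-6) - 117 = 774 - 117 = 657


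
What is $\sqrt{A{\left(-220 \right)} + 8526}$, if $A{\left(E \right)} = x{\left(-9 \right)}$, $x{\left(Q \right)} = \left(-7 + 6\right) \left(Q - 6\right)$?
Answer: $3 \sqrt{949} \approx 92.417$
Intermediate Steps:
$x{\left(Q \right)} = 6 - Q$ ($x{\left(Q \right)} = - (-6 + Q) = 6 - Q$)
$A{\left(E \right)} = 15$ ($A{\left(E \right)} = 6 - -9 = 6 + 9 = 15$)
$\sqrt{A{\left(-220 \right)} + 8526} = \sqrt{15 + 8526} = \sqrt{8541} = 3 \sqrt{949}$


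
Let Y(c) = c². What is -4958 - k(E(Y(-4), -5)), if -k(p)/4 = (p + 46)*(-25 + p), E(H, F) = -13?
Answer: -9974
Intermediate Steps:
k(p) = -4*(-25 + p)*(46 + p) (k(p) = -4*(p + 46)*(-25 + p) = -4*(46 + p)*(-25 + p) = -4*(-25 + p)*(46 + p))
-4958 - k(E(Y(-4), -5)) = -4958 - (4600 - 84*(-13) - 4*(-13)²) = -4958 - (4600 + 1092 - 4*169) = -4958 - (4600 + 1092 - 676) = -4958 - 1*5016 = -4958 - 5016 = -9974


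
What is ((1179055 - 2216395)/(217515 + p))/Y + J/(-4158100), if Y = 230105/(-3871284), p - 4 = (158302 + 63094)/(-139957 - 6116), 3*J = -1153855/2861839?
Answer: 837659425701662695551689469821/10440265660388743391616764940 ≈ 80.234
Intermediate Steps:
J = -1153855/8585517 (J = (-1153855/2861839)/3 = (-1153855*1/2861839)/3 = (1/3)*(-1153855/2861839) = -1153855/8585517 ≈ -0.13440)
p = 362896/146073 (p = 4 + (158302 + 63094)/(-139957 - 6116) = 4 + 221396/(-146073) = 4 + 221396*(-1/146073) = 4 - 221396/146073 = 362896/146073 ≈ 2.4843)
Y = -230105/3871284 (Y = 230105*(-1/3871284) = -230105/3871284 ≈ -0.059439)
((1179055 - 2216395)/(217515 + p))/Y + J/(-4158100) = ((1179055 - 2216395)/(217515 + 362896/146073))/(-230105/3871284) - 1153855/8585517/(-4158100) = -1037340/31773431491/146073*(-3871284/230105) - 1153855/8585517*(-1/4158100) = -1037340*146073/31773431491*(-3871284/230105) + 230771/7139887647540 = -151527365820/31773431491*(-3871284/230105) + 230771/7139887647540 = 117321093372222576/1462245090647311 + 230771/7139887647540 = 837659425701662695551689469821/10440265660388743391616764940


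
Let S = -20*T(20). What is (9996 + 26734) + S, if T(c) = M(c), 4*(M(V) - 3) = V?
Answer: 36570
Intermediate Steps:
M(V) = 3 + V/4
T(c) = 3 + c/4
S = -160 (S = -20*(3 + (¼)*20) = -20*(3 + 5) = -20*8 = -160)
(9996 + 26734) + S = (9996 + 26734) - 160 = 36730 - 160 = 36570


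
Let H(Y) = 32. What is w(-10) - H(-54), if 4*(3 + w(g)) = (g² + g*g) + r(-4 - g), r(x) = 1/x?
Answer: 361/24 ≈ 15.042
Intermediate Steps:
w(g) = -3 + g²/2 + 1/(4*(-4 - g)) (w(g) = -3 + ((g² + g*g) + 1/(-4 - g))/4 = -3 + ((g² + g²) + 1/(-4 - g))/4 = -3 + (2*g² + 1/(-4 - g))/4 = -3 + (1/(-4 - g) + 2*g²)/4 = -3 + (g²/2 + 1/(4*(-4 - g))) = -3 + g²/2 + 1/(4*(-4 - g)))
w(-10) - H(-54) = (-1 + 2*(-6 + (-10)²)*(4 - 10))/(4*(4 - 10)) - 1*32 = (¼)*(-1 + 2*(-6 + 100)*(-6))/(-6) - 32 = (¼)*(-⅙)*(-1 + 2*94*(-6)) - 32 = (¼)*(-⅙)*(-1 - 1128) - 32 = (¼)*(-⅙)*(-1129) - 32 = 1129/24 - 32 = 361/24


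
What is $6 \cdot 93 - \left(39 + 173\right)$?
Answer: $346$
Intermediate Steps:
$6 \cdot 93 - \left(39 + 173\right) = 558 - 212 = 346$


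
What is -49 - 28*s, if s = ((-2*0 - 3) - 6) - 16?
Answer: 651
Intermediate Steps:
s = -25 (s = ((0 - 3) - 6) - 16 = (-3 - 6) - 16 = -9 - 16 = -25)
-49 - 28*s = -49 - 28*(-25) = -49 + 700 = 651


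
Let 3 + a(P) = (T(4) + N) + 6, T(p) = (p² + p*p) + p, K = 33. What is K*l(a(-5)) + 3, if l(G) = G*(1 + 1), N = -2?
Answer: 2445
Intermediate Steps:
T(p) = p + 2*p² (T(p) = (p² + p²) + p = 2*p² + p = p + 2*p²)
a(P) = 37 (a(P) = -3 + ((4*(1 + 2*4) - 2) + 6) = -3 + ((4*(1 + 8) - 2) + 6) = -3 + ((4*9 - 2) + 6) = -3 + ((36 - 2) + 6) = -3 + (34 + 6) = -3 + 40 = 37)
l(G) = 2*G (l(G) = G*2 = 2*G)
K*l(a(-5)) + 3 = 33*(2*37) + 3 = 33*74 + 3 = 2442 + 3 = 2445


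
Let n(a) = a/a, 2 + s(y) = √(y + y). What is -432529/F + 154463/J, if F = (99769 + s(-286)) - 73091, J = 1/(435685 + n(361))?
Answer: 920950935174752405/13684799 + 432529*I*√143/355804774 ≈ 6.7297e+10 + 0.014537*I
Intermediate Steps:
s(y) = -2 + √2*√y (s(y) = -2 + √(y + y) = -2 + √(2*y) = -2 + √2*√y)
n(a) = 1
J = 1/435686 (J = 1/(435685 + 1) = 1/435686 ≈ 2.2952e-6)
F = 26676 + 2*I*√143 (F = (99769 + (-2 + √2*√(-286))) - 73091 = (99769 + (-2 + √2*(I*√286))) - 73091 = (99769 + (-2 + 2*I*√143)) - 73091 = (99767 + 2*I*√143) - 73091 = 26676 + 2*I*√143 ≈ 26676.0 + 23.917*I)
-432529/F + 154463/J = -432529/(26676 + 2*I*√143) + 154463/(1/435686) = -432529/(26676 + 2*I*√143) + 154463*435686 = -432529/(26676 + 2*I*√143) + 67297366618 = 67297366618 - 432529/(26676 + 2*I*√143)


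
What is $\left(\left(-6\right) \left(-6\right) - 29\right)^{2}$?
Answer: $49$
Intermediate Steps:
$\left(\left(-6\right) \left(-6\right) - 29\right)^{2} = \left(36 - 29\right)^{2} = 7^{2} = 49$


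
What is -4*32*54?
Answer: -6912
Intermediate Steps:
-4*32*54 = -128*54 = -6912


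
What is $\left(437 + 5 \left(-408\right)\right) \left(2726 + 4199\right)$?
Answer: $-11100775$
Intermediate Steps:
$\left(437 + 5 \left(-408\right)\right) \left(2726 + 4199\right) = \left(437 - 2040\right) 6925 = \left(-1603\right) 6925 = -11100775$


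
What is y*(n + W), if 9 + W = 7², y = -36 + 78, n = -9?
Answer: 1302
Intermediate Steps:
y = 42
W = 40 (W = -9 + 7² = -9 + 49 = 40)
y*(n + W) = 42*(-9 + 40) = 42*31 = 1302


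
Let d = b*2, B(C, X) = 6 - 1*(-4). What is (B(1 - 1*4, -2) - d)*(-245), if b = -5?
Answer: -4900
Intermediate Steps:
B(C, X) = 10 (B(C, X) = 6 + 4 = 10)
d = -10 (d = -5*2 = -10)
(B(1 - 1*4, -2) - d)*(-245) = (10 - 1*(-10))*(-245) = (10 + 10)*(-245) = 20*(-245) = -4900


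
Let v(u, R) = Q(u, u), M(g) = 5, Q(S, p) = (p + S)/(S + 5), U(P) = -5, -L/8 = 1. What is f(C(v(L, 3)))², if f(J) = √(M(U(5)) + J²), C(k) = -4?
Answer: 21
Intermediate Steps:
L = -8 (L = -8*1 = -8)
Q(S, p) = (S + p)/(5 + S)
v(u, R) = 2*u/(5 + u) (v(u, R) = (u + u)/(5 + u) = (2*u)/(5 + u) = 2*u/(5 + u))
f(J) = √(5 + J²)
f(C(v(L, 3)))² = (√(5 + (-4)²))² = (√(5 + 16))² = (√21)² = 21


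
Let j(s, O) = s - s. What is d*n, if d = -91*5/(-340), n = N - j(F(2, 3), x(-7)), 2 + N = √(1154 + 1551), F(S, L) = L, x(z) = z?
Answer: -91/34 + 91*√2705/68 ≈ 66.925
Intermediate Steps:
j(s, O) = 0
N = -2 + √2705 (N = -2 + √(1154 + 1551) = -2 + √2705 ≈ 50.010)
n = -2 + √2705 (n = (-2 + √2705) - 1*0 = (-2 + √2705) + 0 = -2 + √2705 ≈ 50.010)
d = 91/68 (d = -13*35*(-1/340) = -455*(-1/340) = 91/68 ≈ 1.3382)
d*n = 91*(-2 + √2705)/68 = -91/34 + 91*√2705/68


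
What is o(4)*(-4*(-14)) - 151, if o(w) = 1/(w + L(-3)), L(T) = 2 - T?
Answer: -1303/9 ≈ -144.78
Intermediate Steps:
o(w) = 1/(5 + w) (o(w) = 1/(w + (2 - 1*(-3))) = 1/(w + (2 + 3)) = 1/(w + 5) = 1/(5 + w))
o(4)*(-4*(-14)) - 151 = (-4*(-14))/(5 + 4) - 151 = 56/9 - 151 = -1303/9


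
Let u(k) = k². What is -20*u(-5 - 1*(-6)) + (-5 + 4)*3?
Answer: -23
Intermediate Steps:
-20*u(-5 - 1*(-6)) + (-5 + 4)*3 = -20*(-5 - 1*(-6))² + (-5 + 4)*3 = -20*(-5 + 6)² - 1*3 = -20*1² - 3 = -20*1 - 3 = -20 - 3 = -23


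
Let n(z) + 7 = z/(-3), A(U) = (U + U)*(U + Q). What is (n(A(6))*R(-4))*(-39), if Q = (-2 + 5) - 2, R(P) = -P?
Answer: 5460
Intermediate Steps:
Q = 1 (Q = 3 - 2 = 1)
A(U) = 2*U*(1 + U) (A(U) = (U + U)*(U + 1) = (2*U)*(1 + U) = 2*U*(1 + U))
n(z) = -7 - z/3 (n(z) = -7 + z/(-3) = -7 + z*(-⅓) = -7 - z/3)
(n(A(6))*R(-4))*(-39) = ((-7 - 2*6*(1 + 6)/3)*(-1*(-4)))*(-39) = ((-7 - 2*6*7/3)*4)*(-39) = ((-7 - ⅓*84)*4)*(-39) = ((-7 - 28)*4)*(-39) = -35*4*(-39) = -140*(-39) = 5460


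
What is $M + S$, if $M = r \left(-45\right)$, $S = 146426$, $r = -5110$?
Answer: $376376$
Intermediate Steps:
$M = 229950$ ($M = \left(-5110\right) \left(-45\right) = 229950$)
$M + S = 229950 + 146426 = 376376$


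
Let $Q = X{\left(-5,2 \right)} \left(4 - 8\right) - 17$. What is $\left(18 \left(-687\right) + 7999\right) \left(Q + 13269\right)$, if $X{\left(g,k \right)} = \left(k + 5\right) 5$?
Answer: $-57260104$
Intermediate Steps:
$X{\left(g,k \right)} = 25 + 5 k$ ($X{\left(g,k \right)} = \left(5 + k\right) 5 = 25 + 5 k$)
$Q = -157$ ($Q = \left(25 + 5 \cdot 2\right) \left(4 - 8\right) - 17 = \left(25 + 10\right) \left(4 - 8\right) - 17 = 35 \left(-4\right) - 17 = -140 - 17 = -157$)
$\left(18 \left(-687\right) + 7999\right) \left(Q + 13269\right) = \left(18 \left(-687\right) + 7999\right) \left(-157 + 13269\right) = \left(-12366 + 7999\right) 13112 = \left(-4367\right) 13112 = -57260104$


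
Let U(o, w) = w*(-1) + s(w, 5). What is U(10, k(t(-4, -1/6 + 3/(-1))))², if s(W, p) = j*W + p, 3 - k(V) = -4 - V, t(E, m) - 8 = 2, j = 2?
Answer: 484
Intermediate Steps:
t(E, m) = 10 (t(E, m) = 8 + 2 = 10)
k(V) = 7 + V (k(V) = 3 - (-4 - V) = 3 + (4 + V) = 7 + V)
s(W, p) = p + 2*W (s(W, p) = 2*W + p = p + 2*W)
U(o, w) = 5 + w (U(o, w) = w*(-1) + (5 + 2*w) = -w + (5 + 2*w) = 5 + w)
U(10, k(t(-4, -1/6 + 3/(-1))))² = (5 + (7 + 10))² = (5 + 17)² = 22² = 484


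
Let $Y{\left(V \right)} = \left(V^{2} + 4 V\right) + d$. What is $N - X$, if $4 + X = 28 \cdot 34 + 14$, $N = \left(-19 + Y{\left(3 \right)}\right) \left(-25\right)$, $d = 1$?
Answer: $-1037$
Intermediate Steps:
$Y{\left(V \right)} = 1 + V^{2} + 4 V$ ($Y{\left(V \right)} = \left(V^{2} + 4 V\right) + 1 = 1 + V^{2} + 4 V$)
$N = -75$ ($N = \left(-19 + \left(1 + 3^{2} + 4 \cdot 3\right)\right) \left(-25\right) = \left(-19 + \left(1 + 9 + 12\right)\right) \left(-25\right) = \left(-19 + 22\right) \left(-25\right) = 3 \left(-25\right) = -75$)
$X = 962$ ($X = -4 + \left(28 \cdot 34 + 14\right) = -4 + \left(952 + 14\right) = -4 + 966 = 962$)
$N - X = -75 - 962 = -1037$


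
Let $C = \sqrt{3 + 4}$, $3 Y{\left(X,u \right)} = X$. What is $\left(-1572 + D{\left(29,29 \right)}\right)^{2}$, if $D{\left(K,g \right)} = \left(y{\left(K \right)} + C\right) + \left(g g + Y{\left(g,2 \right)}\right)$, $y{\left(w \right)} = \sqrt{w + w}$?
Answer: $\frac{\left(-2164 + 3 \sqrt{7} + 3 \sqrt{58}\right)^{2}}{9} \approx 5.0562 \cdot 10^{5}$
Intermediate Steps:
$Y{\left(X,u \right)} = \frac{X}{3}$
$C = \sqrt{7} \approx 2.6458$
$y{\left(w \right)} = \sqrt{2} \sqrt{w}$ ($y{\left(w \right)} = \sqrt{2 w} = \sqrt{2} \sqrt{w}$)
$D{\left(K,g \right)} = \sqrt{7} + g^{2} + \frac{g}{3} + \sqrt{2} \sqrt{K}$ ($D{\left(K,g \right)} = \left(\sqrt{2} \sqrt{K} + \sqrt{7}\right) + \left(g g + \frac{g}{3}\right) = \left(\sqrt{7} + \sqrt{2} \sqrt{K}\right) + \left(g^{2} + \frac{g}{3}\right) = \sqrt{7} + g^{2} + \frac{g}{3} + \sqrt{2} \sqrt{K}$)
$\left(-1572 + D{\left(29,29 \right)}\right)^{2} = \left(-1572 + \left(\sqrt{7} + 29^{2} + \frac{1}{3} \cdot 29 + \sqrt{2} \sqrt{29}\right)\right)^{2} = \left(-1572 + \left(\sqrt{7} + 841 + \frac{29}{3} + \sqrt{58}\right)\right)^{2} = \left(-1572 + \left(\frac{2552}{3} + \sqrt{7} + \sqrt{58}\right)\right)^{2} = \left(- \frac{2164}{3} + \sqrt{7} + \sqrt{58}\right)^{2}$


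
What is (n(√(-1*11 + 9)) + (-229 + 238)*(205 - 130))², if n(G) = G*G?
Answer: 452929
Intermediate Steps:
n(G) = G²
(n(√(-1*11 + 9)) + (-229 + 238)*(205 - 130))² = ((√(-1*11 + 9))² + (-229 + 238)*(205 - 130))² = ((√(-11 + 9))² + 9*75)² = ((√(-2))² + 675)² = ((I*√2)² + 675)² = (-2 + 675)² = 673² = 452929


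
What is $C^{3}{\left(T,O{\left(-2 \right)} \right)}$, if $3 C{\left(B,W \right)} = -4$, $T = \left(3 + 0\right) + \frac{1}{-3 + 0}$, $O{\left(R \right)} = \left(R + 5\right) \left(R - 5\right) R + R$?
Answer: $- \frac{64}{27} \approx -2.3704$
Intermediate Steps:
$O{\left(R \right)} = R + R \left(-5 + R\right) \left(5 + R\right)$ ($O{\left(R \right)} = \left(5 + R\right) \left(-5 + R\right) R + R = \left(-5 + R\right) \left(5 + R\right) R + R = R \left(-5 + R\right) \left(5 + R\right) + R = R + R \left(-5 + R\right) \left(5 + R\right)$)
$T = \frac{8}{3}$ ($T = 3 + \frac{1}{-3} = 3 - \frac{1}{3} = \frac{8}{3} \approx 2.6667$)
$C{\left(B,W \right)} = - \frac{4}{3}$ ($C{\left(B,W \right)} = \frac{1}{3} \left(-4\right) = - \frac{4}{3}$)
$C^{3}{\left(T,O{\left(-2 \right)} \right)} = \left(- \frac{4}{3}\right)^{3} = - \frac{64}{27}$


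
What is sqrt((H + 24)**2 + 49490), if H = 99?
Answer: 19*sqrt(179) ≈ 254.20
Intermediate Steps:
sqrt((H + 24)**2 + 49490) = sqrt((99 + 24)**2 + 49490) = sqrt(123**2 + 49490) = sqrt(15129 + 49490) = sqrt(64619) = 19*sqrt(179)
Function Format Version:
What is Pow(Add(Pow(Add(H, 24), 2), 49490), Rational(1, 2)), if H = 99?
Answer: Mul(19, Pow(179, Rational(1, 2))) ≈ 254.20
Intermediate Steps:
Pow(Add(Pow(Add(H, 24), 2), 49490), Rational(1, 2)) = Pow(Add(Pow(Add(99, 24), 2), 49490), Rational(1, 2)) = Pow(Add(Pow(123, 2), 49490), Rational(1, 2)) = Pow(Add(15129, 49490), Rational(1, 2)) = Pow(64619, Rational(1, 2)) = Mul(19, Pow(179, Rational(1, 2)))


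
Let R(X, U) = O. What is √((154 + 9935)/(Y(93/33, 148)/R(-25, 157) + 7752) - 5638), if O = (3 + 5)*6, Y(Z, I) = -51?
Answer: I*√86690843631190/124015 ≈ 75.078*I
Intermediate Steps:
O = 48 (O = 8*6 = 48)
R(X, U) = 48
√((154 + 9935)/(Y(93/33, 148)/R(-25, 157) + 7752) - 5638) = √((154 + 9935)/(-51/48 + 7752) - 5638) = √(10089/(-51*1/48 + 7752) - 5638) = √(10089/(-17/16 + 7752) - 5638) = √(10089/(124015/16) - 5638) = √(10089*(16/124015) - 5638) = √(161424/124015 - 5638) = √(-699035146/124015) = I*√86690843631190/124015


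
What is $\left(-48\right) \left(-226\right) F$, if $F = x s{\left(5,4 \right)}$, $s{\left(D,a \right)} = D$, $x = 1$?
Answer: $54240$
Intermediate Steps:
$F = 5$ ($F = 1 \cdot 5 = 5$)
$\left(-48\right) \left(-226\right) F = \left(-48\right) \left(-226\right) 5 = 10848 \cdot 5 = 54240$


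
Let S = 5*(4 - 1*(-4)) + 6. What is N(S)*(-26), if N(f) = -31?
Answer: 806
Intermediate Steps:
S = 46 (S = 5*(4 + 4) + 6 = 5*8 + 6 = 40 + 6 = 46)
N(S)*(-26) = -31*(-26) = 806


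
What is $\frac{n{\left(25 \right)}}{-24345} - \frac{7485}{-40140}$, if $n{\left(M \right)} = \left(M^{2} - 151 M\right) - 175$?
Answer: $\frac{1403057}{4343148} \approx 0.32305$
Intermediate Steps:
$n{\left(M \right)} = -175 + M^{2} - 151 M$
$\frac{n{\left(25 \right)}}{-24345} - \frac{7485}{-40140} = \frac{-175 + 25^{2} - 3775}{-24345} - \frac{7485}{-40140} = \left(-175 + 625 - 3775\right) \left(- \frac{1}{24345}\right) - - \frac{499}{2676} = \left(-3325\right) \left(- \frac{1}{24345}\right) + \frac{499}{2676} = \frac{665}{4869} + \frac{499}{2676} = \frac{1403057}{4343148}$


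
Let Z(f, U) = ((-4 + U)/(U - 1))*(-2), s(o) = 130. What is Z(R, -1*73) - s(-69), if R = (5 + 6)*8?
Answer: -4887/37 ≈ -132.08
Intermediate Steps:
R = 88 (R = 11*8 = 88)
Z(f, U) = -2*(-4 + U)/(-1 + U) (Z(f, U) = ((-4 + U)/(-1 + U))*(-2) = -2*(-4 + U)/(-1 + U))
Z(R, -1*73) - s(-69) = 2*(4 - (-1)*73)/(-1 - 1*73) - 1*130 = 2*(4 - 1*(-73))/(-1 - 73) - 130 = 2*(4 + 73)/(-74) - 130 = 2*(-1/74)*77 - 130 = -77/37 - 130 = -4887/37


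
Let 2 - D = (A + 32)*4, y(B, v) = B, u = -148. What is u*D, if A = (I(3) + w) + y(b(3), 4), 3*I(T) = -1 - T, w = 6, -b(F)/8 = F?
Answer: 21608/3 ≈ 7202.7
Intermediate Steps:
b(F) = -8*F
I(T) = -1/3 - T/3 (I(T) = (-1 - T)/3 = -1/3 - T/3)
A = -58/3 (A = ((-1/3 - 1/3*3) + 6) - 8*3 = ((-1/3 - 1) + 6) - 24 = (-4/3 + 6) - 24 = 14/3 - 24 = -58/3 ≈ -19.333)
D = -146/3 (D = 2 - (-58/3 + 32)*4 = 2 - 38*4/3 = 2 - 1*152/3 = 2 - 152/3 = -146/3 ≈ -48.667)
u*D = -148*(-146/3) = 21608/3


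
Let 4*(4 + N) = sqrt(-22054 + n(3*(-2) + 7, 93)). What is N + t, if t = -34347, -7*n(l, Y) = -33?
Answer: -34351 + I*sqrt(1080415)/28 ≈ -34351.0 + 37.122*I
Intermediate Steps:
n(l, Y) = 33/7 (n(l, Y) = -1/7*(-33) = 33/7)
N = -4 + I*sqrt(1080415)/28 (N = -4 + sqrt(-22054 + 33/7)/4 = -4 + sqrt(-154345/7)/4 = -4 + (I*sqrt(1080415)/7)/4 = -4 + I*sqrt(1080415)/28 ≈ -4.0 + 37.122*I)
N + t = (-4 + I*sqrt(1080415)/28) - 34347 = -34351 + I*sqrt(1080415)/28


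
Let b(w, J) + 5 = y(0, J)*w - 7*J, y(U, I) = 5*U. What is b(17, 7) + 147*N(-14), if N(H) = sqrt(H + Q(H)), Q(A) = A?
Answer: -54 + 294*I*sqrt(7) ≈ -54.0 + 777.85*I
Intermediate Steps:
b(w, J) = -5 - 7*J (b(w, J) = -5 + ((5*0)*w - 7*J) = -5 + (0*w - 7*J) = -5 + (0 - 7*J) = -5 - 7*J)
N(H) = sqrt(2)*sqrt(H) (N(H) = sqrt(H + H) = sqrt(2*H) = sqrt(2)*sqrt(H))
b(17, 7) + 147*N(-14) = (-5 - 7*7) + 147*(sqrt(2)*sqrt(-14)) = (-5 - 49) + 147*(sqrt(2)*(I*sqrt(14))) = -54 + 147*(2*I*sqrt(7)) = -54 + 294*I*sqrt(7)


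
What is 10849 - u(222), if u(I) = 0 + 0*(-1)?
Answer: 10849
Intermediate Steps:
u(I) = 0 (u(I) = 0 + 0 = 0)
10849 - u(222) = 10849 - 1*0 = 10849 + 0 = 10849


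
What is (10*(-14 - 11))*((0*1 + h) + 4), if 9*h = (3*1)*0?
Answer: -1000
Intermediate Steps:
h = 0 (h = ((3*1)*0)/9 = (3*0)/9 = (⅑)*0 = 0)
(10*(-14 - 11))*((0*1 + h) + 4) = (10*(-14 - 11))*((0*1 + 0) + 4) = (10*(-25))*((0 + 0) + 4) = -250*(0 + 4) = -250*4 = -1000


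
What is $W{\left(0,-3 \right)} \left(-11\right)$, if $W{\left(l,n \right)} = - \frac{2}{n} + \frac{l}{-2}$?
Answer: $- \frac{22}{3} \approx -7.3333$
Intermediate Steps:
$W{\left(l,n \right)} = - \frac{2}{n} - \frac{l}{2}$ ($W{\left(l,n \right)} = - \frac{2}{n} + l \left(- \frac{1}{2}\right) = - \frac{2}{n} - \frac{l}{2}$)
$W{\left(0,-3 \right)} \left(-11\right) = \left(- \frac{2}{-3} - 0\right) \left(-11\right) = \left(\left(-2\right) \left(- \frac{1}{3}\right) + 0\right) \left(-11\right) = \left(\frac{2}{3} + 0\right) \left(-11\right) = \frac{2}{3} \left(-11\right) = - \frac{22}{3}$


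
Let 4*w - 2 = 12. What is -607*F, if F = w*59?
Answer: -250691/2 ≈ -1.2535e+5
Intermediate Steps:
w = 7/2 (w = ½ + (¼)*12 = ½ + 3 = 7/2 ≈ 3.5000)
F = 413/2 (F = (7/2)*59 = 413/2 ≈ 206.50)
-607*F = -607*413/2 = -250691/2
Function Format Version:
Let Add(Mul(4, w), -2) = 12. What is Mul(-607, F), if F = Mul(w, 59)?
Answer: Rational(-250691, 2) ≈ -1.2535e+5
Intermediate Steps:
w = Rational(7, 2) (w = Add(Rational(1, 2), Mul(Rational(1, 4), 12)) = Add(Rational(1, 2), 3) = Rational(7, 2) ≈ 3.5000)
F = Rational(413, 2) (F = Mul(Rational(7, 2), 59) = Rational(413, 2) ≈ 206.50)
Mul(-607, F) = Mul(-607, Rational(413, 2)) = Rational(-250691, 2)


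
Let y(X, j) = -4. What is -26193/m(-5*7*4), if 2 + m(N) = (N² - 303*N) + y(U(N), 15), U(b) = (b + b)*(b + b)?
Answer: -26193/62014 ≈ -0.42237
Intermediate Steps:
U(b) = 4*b² (U(b) = (2*b)*(2*b) = 4*b²)
m(N) = -6 + N² - 303*N (m(N) = -2 + ((N² - 303*N) - 4) = -2 + (-4 + N² - 303*N) = -6 + N² - 303*N)
-26193/m(-5*7*4) = -26193/(-6 + (-5*7*4)² - 303*(-5*7)*4) = -26193/(-6 + (-35*4)² - (-10605)*4) = -26193/(-6 + (-140)² - 303*(-140)) = -26193/(-6 + 19600 + 42420) = -26193/62014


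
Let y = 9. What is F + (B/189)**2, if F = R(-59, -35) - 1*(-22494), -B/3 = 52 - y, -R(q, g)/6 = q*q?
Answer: 6384001/3969 ≈ 1608.5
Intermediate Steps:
R(q, g) = -6*q**2 (R(q, g) = -6*q*q = -6*q**2)
B = -129 (B = -3*(52 - 1*9) = -3*(52 - 9) = -3*43 = -129)
F = 1608 (F = -6*(-59)**2 - 1*(-22494) = -6*3481 + 22494 = -20886 + 22494 = 1608)
F + (B/189)**2 = 1608 + (-129/189)**2 = 1608 + (-129*1/189)**2 = 1608 + (-43/63)**2 = 1608 + 1849/3969 = 6384001/3969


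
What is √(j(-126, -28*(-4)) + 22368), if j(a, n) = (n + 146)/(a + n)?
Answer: 3*√121681/7 ≈ 149.50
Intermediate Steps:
j(a, n) = (146 + n)/(a + n)
√(j(-126, -28*(-4)) + 22368) = √((146 - 28*(-4))/(-126 - 28*(-4)) + 22368) = √((146 + 112)/(-126 + 112) + 22368) = √(258/(-14) + 22368) = √(-1/14*258 + 22368) = √(-129/7 + 22368) = √(156447/7) = 3*√121681/7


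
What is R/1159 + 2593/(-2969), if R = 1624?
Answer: 1816369/3441071 ≈ 0.52785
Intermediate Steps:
R/1159 + 2593/(-2969) = 1624/1159 + 2593/(-2969) = 1624*(1/1159) + 2593*(-1/2969) = 1624/1159 - 2593/2969 = 1816369/3441071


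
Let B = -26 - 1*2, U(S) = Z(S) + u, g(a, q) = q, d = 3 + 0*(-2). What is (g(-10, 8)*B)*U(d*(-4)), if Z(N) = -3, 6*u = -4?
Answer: 2464/3 ≈ 821.33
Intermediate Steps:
u = -2/3 (u = (1/6)*(-4) = -2/3 ≈ -0.66667)
d = 3 (d = 3 + 0 = 3)
U(S) = -11/3 (U(S) = -3 - 2/3 = -11/3)
B = -28 (B = -26 - 2 = -28)
(g(-10, 8)*B)*U(d*(-4)) = (8*(-28))*(-11/3) = -224*(-11/3) = 2464/3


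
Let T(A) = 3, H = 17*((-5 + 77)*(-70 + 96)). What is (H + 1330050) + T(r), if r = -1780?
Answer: 1361877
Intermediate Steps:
H = 31824 (H = 17*(72*26) = 17*1872 = 31824)
(H + 1330050) + T(r) = (31824 + 1330050) + 3 = 1361874 + 3 = 1361877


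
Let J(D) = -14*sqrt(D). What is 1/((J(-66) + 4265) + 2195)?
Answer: 1615/10436134 + 7*I*sqrt(66)/20872268 ≈ 0.00015475 + 2.7246e-6*I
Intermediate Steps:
1/((J(-66) + 4265) + 2195) = 1/((-14*I*sqrt(66) + 4265) + 2195) = 1/((4265 - 14*I*sqrt(66)) + 2195) = 1/(6460 - 14*I*sqrt(66))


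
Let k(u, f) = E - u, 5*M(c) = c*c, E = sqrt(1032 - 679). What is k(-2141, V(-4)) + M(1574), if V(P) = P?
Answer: 2488181/5 + sqrt(353) ≈ 4.9766e+5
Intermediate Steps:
E = sqrt(353) ≈ 18.788
M(c) = c**2/5 (M(c) = (c*c)/5 = c**2/5)
k(u, f) = sqrt(353) - u
k(-2141, V(-4)) + M(1574) = (sqrt(353) - 1*(-2141)) + (1/5)*1574**2 = (sqrt(353) + 2141) + (1/5)*2477476 = (2141 + sqrt(353)) + 2477476/5 = 2488181/5 + sqrt(353)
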